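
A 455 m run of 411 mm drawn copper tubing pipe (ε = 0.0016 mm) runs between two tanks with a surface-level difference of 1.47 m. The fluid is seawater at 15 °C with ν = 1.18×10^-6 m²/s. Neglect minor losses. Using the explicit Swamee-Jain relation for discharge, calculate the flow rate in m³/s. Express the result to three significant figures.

Swamee-Jain (Type II): Q = -0.965·√(gD⁵h_f/L)·ln[ε/(3.7D) + √(3.17ν²L/(gD³h_f))]
√(gD⁵h_f/L) = √(9.81·0.411⁵·1.47/455) = 0.01928
ε/(3.7D) = 1.05×10^-6; √(3.17ν²L/(gD³h_f)) = 4.48×10^-5
Q = -0.965·0.01928·ln(4.584×10^-5) = 0.1859 m³/s
Check: V = 1.40 m/s, Re = 4.88×10^5, f = 0.01321, h_f = 1.46 m ≈ 1.47 m ✓

Q ≈ 0.186 m³/s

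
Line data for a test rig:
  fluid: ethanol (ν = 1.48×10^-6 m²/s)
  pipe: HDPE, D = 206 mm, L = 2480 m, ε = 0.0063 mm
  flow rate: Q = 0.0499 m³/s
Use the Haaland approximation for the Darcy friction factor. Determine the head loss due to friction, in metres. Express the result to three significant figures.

V = 4Q/(πD²) = 4·0.0499/(π·0.206²) = 1.497 m/s
Re = VD/ν = 1.497·0.206/1.48×10^-6 = 2.08×10^5 → turbulent
ε/D = 0.0063/206 = 3.06×10^-5
Haaland: f = 0.01558
h_f = f(L/D)V²/(2g) = 0.01558·(2480/0.206)·1.497²/(2·9.81) = 21.43 m

h_f ≈ 21.4 m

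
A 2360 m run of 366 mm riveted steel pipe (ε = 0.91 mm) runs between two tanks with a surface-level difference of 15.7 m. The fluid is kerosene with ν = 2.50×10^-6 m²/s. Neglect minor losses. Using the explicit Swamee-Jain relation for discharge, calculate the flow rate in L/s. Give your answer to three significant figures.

Swamee-Jain (Type II): Q = -0.965·√(gD⁵h_f/L)·ln[ε/(3.7D) + √(3.17ν²L/(gD³h_f))]
√(gD⁵h_f/L) = √(9.81·0.366⁵·15.7/2360) = 0.02070
ε/(3.7D) = 6.72×10^-4; √(3.17ν²L/(gD³h_f)) = 7.87×10^-5
Q = -0.965·0.02070·ln(7.507×10^-4) = 0.1437 m³/s
Check: V = 1.37 m/s, Re = 2.00×10^5, f = 0.02578, h_f = 15.8 m ≈ 15.7 m ✓

Q ≈ 144 L/s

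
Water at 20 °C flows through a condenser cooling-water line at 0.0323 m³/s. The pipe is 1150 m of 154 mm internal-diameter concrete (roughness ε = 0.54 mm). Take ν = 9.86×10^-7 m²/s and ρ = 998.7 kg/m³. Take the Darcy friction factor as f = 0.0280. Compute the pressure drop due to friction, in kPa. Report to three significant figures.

V = 4Q/(πD²) = 4·0.0323/(π·0.154²) = 1.734 m/s
h_f = f(L/D)V²/(2g) = 0.02800·(1150/0.154)·1.734²/(2·9.81) = 32.05 m
Δp = ρg·h_f = 998.7·9.81·32.05 = 314.0 kPa

Δp ≈ 314 kPa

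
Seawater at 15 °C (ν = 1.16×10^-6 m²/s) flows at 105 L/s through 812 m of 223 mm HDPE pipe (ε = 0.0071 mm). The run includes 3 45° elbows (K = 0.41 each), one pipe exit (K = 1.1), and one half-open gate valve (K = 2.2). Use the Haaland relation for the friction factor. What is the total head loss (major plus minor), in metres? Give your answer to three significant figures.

H_L ≈ 19.6 m

V = 4Q/(πD²) = 2.688 m/s; V²/2g = 0.3684 m
Re = 5.17×10^5, ε/D = 3.18×10^-5 → f = 0.01338 (Haaland)
Major: h_f = f(L/D)·V²/2g = 0.01338·3641·0.3684 = 17.95 m
Minor: ΣK = 4.53; h_m = ΣK·V²/2g = 1.669 m
Total H_L = 17.95 + 1.669 = 19.61 m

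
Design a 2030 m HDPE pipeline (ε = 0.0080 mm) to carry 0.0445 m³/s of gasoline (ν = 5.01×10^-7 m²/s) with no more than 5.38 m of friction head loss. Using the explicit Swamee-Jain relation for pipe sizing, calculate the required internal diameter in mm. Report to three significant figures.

D ≈ 246 mm

Swamee-Jain (Type III): D = 0.66·[ε^1.25·(LQ²/(gh_f))^4.75 + ν·Q^9.4·(L/(gh_f))^5.2]^0.04
LQ²/(gh_f) = 0.07617; L/(gh_f) = 38.46
Term 1 = ε^1.25·(…)^4.75 = 2.08×10^-12; Term 2 = ν·Q^9.4·(…)^5.2 = 1.72×10^-11
D = 0.66·(2.08×10^-12 + 1.72×10^-11)^0.04 = 0.2460 m = 246 mm
Check: V = 0.936 m/s, Re = 4.60×10^5, f = 0.01377, h_f = 5.07 m ≈ 5.38 m ✓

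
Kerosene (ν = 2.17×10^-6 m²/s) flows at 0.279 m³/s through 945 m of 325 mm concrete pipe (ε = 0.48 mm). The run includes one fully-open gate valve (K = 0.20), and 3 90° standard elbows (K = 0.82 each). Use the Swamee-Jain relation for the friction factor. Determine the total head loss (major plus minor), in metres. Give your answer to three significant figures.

V = 4Q/(πD²) = 3.363 m/s; V²/2g = 0.5765 m
Re = 5.04×10^5, ε/D = 0.00148 → f = 0.02221 (Swamee-Jain)
Major: h_f = f(L/D)·V²/2g = 0.02221·2908·0.5765 = 37.23 m
Minor: ΣK = 2.66; h_m = ΣK·V²/2g = 1.533 m
Total H_L = 37.23 + 1.533 = 38.76 m

H_L ≈ 38.8 m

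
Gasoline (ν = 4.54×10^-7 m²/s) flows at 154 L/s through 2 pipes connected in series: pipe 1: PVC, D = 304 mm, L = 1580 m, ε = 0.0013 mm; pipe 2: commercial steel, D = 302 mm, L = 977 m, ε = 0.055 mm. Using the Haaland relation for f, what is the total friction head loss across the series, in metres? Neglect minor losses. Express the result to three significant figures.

H ≈ 23.9 m

Pipe 1: V = 2.122 m/s, Re = 1.42×10^6, ε/D = 4.28×10^-6, f = 0.01102, h_1 = f(L/D)V²/2g = 13.15 m
Pipe 2: V = 2.150 m/s, Re = 1.43×10^6, ε/D = 1.82×10^-4, f = 0.01415, h_2 = f(L/D)V²/2g = 10.78 m
Series → Q common, losses add: H = Σh = 23.93 m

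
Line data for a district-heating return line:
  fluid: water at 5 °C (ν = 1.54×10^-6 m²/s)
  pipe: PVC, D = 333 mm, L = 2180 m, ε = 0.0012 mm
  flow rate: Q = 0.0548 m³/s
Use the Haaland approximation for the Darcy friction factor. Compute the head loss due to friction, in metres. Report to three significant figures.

V = 4Q/(πD²) = 4·0.0548/(π·0.333²) = 0.6292 m/s
Re = VD/ν = 0.6292·0.333/1.54×10^-6 = 1.36×10^5 → turbulent
ε/D = 0.0012/333 = 3.60×10^-6
Haaland: f = 0.01675
h_f = f(L/D)V²/(2g) = 0.01675·(2180/0.333)·0.6292²/(2·9.81) = 2.212 m

h_f ≈ 2.21 m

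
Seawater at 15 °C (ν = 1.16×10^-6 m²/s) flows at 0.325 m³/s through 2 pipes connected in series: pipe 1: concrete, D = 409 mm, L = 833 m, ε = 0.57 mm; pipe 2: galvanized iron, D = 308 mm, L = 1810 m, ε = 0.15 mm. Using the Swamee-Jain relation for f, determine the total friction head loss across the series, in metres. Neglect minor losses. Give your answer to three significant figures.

Pipe 1: V = 2.474 m/s, Re = 8.72×10^5, ε/D = 0.00139, f = 0.02169, h_1 = f(L/D)V²/2g = 13.78 m
Pipe 2: V = 4.362 m/s, Re = 1.16×10^6, ε/D = 4.87×10^-4, f = 0.01714, h_2 = f(L/D)V²/2g = 97.68 m
Series → Q common, losses add: H = Σh = 111.5 m

H ≈ 111 m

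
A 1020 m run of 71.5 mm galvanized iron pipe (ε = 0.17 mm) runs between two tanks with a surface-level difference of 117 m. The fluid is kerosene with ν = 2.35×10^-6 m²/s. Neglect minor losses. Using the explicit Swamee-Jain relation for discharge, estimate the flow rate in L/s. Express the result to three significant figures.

Q ≈ 9.90 L/s

Swamee-Jain (Type II): Q = -0.965·√(gD⁵h_f/L)·ln[ε/(3.7D) + √(3.17ν²L/(gD³h_f))]
√(gD⁵h_f/L) = √(9.81·0.0715⁵·117/1020) = 0.001450
ε/(3.7D) = 6.43×10^-4; √(3.17ν²L/(gD³h_f)) = 2.06×10^-4
Q = -0.965·0.001450·ln(8.489×10^-4) = 0.009895 m³/s
Check: V = 2.46 m/s, Re = 7.50×10^4, f = 0.02676, h_f = 118 m ≈ 117 m ✓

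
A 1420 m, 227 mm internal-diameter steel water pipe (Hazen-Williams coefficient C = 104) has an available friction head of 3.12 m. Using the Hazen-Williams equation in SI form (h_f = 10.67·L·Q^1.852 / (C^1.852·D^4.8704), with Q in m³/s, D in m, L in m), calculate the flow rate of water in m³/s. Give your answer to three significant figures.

Q ≈ 0.0215 m³/s

Rearranging: Q = [h_f·C^1.852·D^4.8704 / (10.67·L)]^(1/1.852)
Q = [3.12·104^1.852·0.227^4.8704 / (10.67·1420)]^0.540 = 0.02153 m³/s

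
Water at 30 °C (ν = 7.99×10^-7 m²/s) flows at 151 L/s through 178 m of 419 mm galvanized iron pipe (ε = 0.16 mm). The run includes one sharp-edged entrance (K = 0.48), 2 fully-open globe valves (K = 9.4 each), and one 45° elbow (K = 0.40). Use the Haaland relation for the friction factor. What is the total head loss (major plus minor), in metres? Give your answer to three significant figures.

H_L ≈ 1.64 m

V = 4Q/(πD²) = 1.095 m/s; V²/2g = 0.06113 m
Re = 5.74×10^5, ε/D = 3.82×10^-4 → f = 0.01666 (Haaland)
Major: h_f = f(L/D)·V²/2g = 0.01666·424.8·0.06113 = 0.4326 m
Minor: ΣK = 19.7; h_m = ΣK·V²/2g = 1.203 m
Total H_L = 0.4326 + 1.203 = 1.636 m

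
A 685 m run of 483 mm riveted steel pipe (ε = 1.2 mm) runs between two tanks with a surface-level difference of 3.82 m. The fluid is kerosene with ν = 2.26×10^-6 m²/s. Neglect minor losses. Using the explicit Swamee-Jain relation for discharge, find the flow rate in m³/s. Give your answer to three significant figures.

Q ≈ 0.265 m³/s

Swamee-Jain (Type II): Q = -0.965·√(gD⁵h_f/L)·ln[ε/(3.7D) + √(3.17ν²L/(gD³h_f))]
√(gD⁵h_f/L) = √(9.81·0.483⁵·3.82/685) = 0.03792
ε/(3.7D) = 6.71×10^-4; √(3.17ν²L/(gD³h_f)) = 5.13×10^-5
Q = -0.965·0.03792·ln(7.227×10^-4) = 0.2647 m³/s
Check: V = 1.44 m/s, Re = 3.09×10^5, f = 0.02548, h_f = 3.84 m ≈ 3.82 m ✓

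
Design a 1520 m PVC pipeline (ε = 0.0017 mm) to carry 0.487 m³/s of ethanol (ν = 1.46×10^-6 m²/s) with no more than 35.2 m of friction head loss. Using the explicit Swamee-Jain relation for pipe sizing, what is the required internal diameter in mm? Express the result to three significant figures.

D ≈ 401 mm

Swamee-Jain (Type III): D = 0.66·[ε^1.25·(LQ²/(gh_f))^4.75 + ν·Q^9.4·(L/(gh_f))^5.2]^0.04
LQ²/(gh_f) = 1.044; L/(gh_f) = 4.402
Term 1 = ε^1.25·(…)^4.75 = 7.53×10^-8; Term 2 = ν·Q^9.4·(…)^5.2 = 3.75×10^-6
D = 0.66·(7.53×10^-8 + 3.75×10^-6)^0.04 = 0.4007 m = 401 mm
Check: V = 3.86 m/s, Re = 1.06×10^6, f = 0.01160, h_f = 33.5 m ≈ 35.2 m ✓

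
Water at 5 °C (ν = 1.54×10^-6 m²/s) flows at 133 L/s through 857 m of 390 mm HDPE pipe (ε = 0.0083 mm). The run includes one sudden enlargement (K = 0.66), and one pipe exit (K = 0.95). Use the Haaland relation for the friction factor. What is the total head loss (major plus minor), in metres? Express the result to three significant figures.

V = 4Q/(πD²) = 1.113 m/s; V²/2g = 0.06318 m
Re = 2.82×10^5, ε/D = 2.13×10^-5 → f = 0.01468 (Haaland)
Major: h_f = f(L/D)·V²/2g = 0.01468·2197·0.06318 = 2.038 m
Minor: ΣK = 1.61; h_m = ΣK·V²/2g = 0.1017 m
Total H_L = 2.038 + 0.1017 = 2.140 m

H_L ≈ 2.14 m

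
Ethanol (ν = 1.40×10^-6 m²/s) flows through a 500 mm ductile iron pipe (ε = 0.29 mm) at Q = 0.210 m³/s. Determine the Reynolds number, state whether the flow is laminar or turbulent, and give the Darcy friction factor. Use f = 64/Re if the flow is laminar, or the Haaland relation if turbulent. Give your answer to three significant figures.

V = 4Q/(πD²) = 1.070 m/s
Re = VD/ν = 1.070·0.500/1.40×10^-6 = 3.82×10^5
Re > 4000 → turbulent; ε/D = 5.80×10^-4
Haaland: f = 0.01828

Re ≈ 3.82×10^5; turbulent; f ≈ 0.0183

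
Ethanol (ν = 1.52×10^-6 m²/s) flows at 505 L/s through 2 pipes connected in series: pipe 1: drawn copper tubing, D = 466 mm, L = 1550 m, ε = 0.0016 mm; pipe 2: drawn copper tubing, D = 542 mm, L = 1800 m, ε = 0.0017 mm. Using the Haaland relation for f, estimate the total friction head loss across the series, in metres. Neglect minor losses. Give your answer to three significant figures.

Pipe 1: V = 2.961 m/s, Re = 9.08×10^5, ε/D = 3.43×10^-6, f = 0.01183, h_1 = f(L/D)V²/2g = 17.58 m
Pipe 2: V = 2.189 m/s, Re = 7.80×10^5, ε/D = 3.14×10^-6, f = 0.01213, h_2 = f(L/D)V²/2g = 9.835 m
Series → Q common, losses add: H = Σh = 27.42 m

H ≈ 27.4 m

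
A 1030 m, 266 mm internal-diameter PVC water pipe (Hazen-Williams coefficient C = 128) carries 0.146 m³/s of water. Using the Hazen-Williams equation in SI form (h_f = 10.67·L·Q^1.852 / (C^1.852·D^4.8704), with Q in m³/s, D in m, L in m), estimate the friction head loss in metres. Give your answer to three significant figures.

h_f = 10.67·1030·0.146^1.852 / (128^1.852·0.266^4.8704) = 24.65 m

h_f ≈ 24.7 m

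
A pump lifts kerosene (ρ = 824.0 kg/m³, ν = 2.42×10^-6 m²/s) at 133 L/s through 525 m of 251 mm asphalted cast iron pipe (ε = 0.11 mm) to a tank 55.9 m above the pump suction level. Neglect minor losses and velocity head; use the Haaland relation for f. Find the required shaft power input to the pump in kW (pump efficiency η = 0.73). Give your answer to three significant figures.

P_shaft ≈ 103 kW

V = 4Q/(πD²) = 2.688 m/s; Re = 2.79×10^5; ε/D = 4.38×10^-4; f = 0.01780
h_f = f(L/D)V²/2g = 13.71 m
Total head H = z + h_f = 55.9 + 13.71 = 69.61 m
P_hyd = ρgQH = 824.0·9.81·0.133·69.61 = 74.84 kW
P_shaft = P_hyd/η = 74.84/0.73 = 102.5 kW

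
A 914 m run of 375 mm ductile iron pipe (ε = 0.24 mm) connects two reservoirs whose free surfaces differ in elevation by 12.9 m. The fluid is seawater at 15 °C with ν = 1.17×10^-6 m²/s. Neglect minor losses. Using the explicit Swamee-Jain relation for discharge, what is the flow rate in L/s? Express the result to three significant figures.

Swamee-Jain (Type II): Q = -0.965·√(gD⁵h_f/L)·ln[ε/(3.7D) + √(3.17ν²L/(gD³h_f))]
√(gD⁵h_f/L) = √(9.81·0.375⁵·12.9/914) = 0.03204
ε/(3.7D) = 1.73×10^-4; √(3.17ν²L/(gD³h_f)) = 2.44×10^-5
Q = -0.965·0.03204·ln(1.974×10^-4) = 0.2638 m³/s
Check: V = 2.39 m/s, Re = 7.65×10^5, f = 0.01832, h_f = 13.0 m ≈ 12.9 m ✓

Q ≈ 264 L/s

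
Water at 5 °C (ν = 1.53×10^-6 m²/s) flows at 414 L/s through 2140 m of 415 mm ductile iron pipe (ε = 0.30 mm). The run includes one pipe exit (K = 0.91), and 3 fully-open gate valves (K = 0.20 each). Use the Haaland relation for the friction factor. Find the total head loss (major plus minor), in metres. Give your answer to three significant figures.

H_L ≈ 46.5 m

V = 4Q/(πD²) = 3.061 m/s; V²/2g = 0.4775 m
Re = 8.30×10^5, ε/D = 7.23×10^-4 → f = 0.01861 (Haaland)
Major: h_f = f(L/D)·V²/2g = 0.01861·5157·0.4775 = 45.82 m
Minor: ΣK = 1.51; h_m = ΣK·V²/2g = 0.7210 m
Total H_L = 45.82 + 0.7210 = 46.54 m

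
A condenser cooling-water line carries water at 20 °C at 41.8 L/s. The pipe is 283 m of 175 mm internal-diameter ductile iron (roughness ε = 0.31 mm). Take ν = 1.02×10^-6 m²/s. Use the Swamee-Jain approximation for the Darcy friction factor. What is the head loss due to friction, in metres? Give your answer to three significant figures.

h_f ≈ 5.85 m

V = 4Q/(πD²) = 4·0.0418/(π·0.175²) = 1.738 m/s
Re = VD/ν = 1.738·0.175/1.02×10^-6 = 2.98×10^5 → turbulent
ε/D = 0.31/175 = 0.00177
Swamee-Jain: f = 0.02349
h_f = f(L/D)V²/(2g) = 0.02349·(283/0.175)·1.738²/(2·9.81) = 5.847 m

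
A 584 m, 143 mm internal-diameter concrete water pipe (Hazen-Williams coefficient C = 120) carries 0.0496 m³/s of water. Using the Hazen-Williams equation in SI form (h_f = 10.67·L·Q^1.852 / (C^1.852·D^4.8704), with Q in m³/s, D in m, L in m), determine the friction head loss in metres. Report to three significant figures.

h_f ≈ 43.8 m

h_f = 10.67·584·0.0496^1.852 / (120^1.852·0.143^4.8704) = 43.83 m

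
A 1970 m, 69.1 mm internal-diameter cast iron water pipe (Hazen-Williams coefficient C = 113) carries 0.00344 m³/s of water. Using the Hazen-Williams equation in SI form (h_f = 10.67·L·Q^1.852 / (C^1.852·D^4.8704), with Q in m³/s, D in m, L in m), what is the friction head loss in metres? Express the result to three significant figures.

h_f ≈ 40.8 m

h_f = 10.67·1970·0.00344^1.852 / (113^1.852·0.0691^4.8704) = 40.76 m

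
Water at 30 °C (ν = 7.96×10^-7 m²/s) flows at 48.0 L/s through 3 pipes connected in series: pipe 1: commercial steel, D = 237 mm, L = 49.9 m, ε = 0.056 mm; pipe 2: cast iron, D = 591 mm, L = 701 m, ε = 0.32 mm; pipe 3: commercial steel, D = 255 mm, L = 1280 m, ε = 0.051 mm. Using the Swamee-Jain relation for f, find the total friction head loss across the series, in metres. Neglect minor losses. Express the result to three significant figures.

H ≈ 3.93 m

Pipe 1: V = 1.088 m/s, Re = 3.24×10^5, ε/D = 2.36×10^-4, f = 0.01647, h_1 = f(L/D)V²/2g = 0.2092 m
Pipe 2: V = 0.1750 m/s, Re = 1.30×10^5, ε/D = 5.41×10^-4, f = 0.01997, h_2 = f(L/D)V²/2g = 0.03697 m
Pipe 3: V = 0.9399 m/s, Re = 3.01×10^5, ε/D = 2.00×10^-4, f = 0.01630, h_3 = f(L/D)V²/2g = 3.685 m
Series → Q common, losses add: H = Σh = 3.931 m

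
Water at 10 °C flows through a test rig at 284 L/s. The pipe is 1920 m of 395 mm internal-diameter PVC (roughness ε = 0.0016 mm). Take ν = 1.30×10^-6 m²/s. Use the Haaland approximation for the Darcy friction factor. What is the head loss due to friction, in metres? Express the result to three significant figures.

h_f ≈ 16.4 m

V = 4Q/(πD²) = 4·0.284/(π·0.395²) = 2.318 m/s
Re = VD/ν = 2.318·0.395/1.30×10^-6 = 7.04×10^5 → turbulent
ε/D = 0.0016/395 = 4.05×10^-6
Haaland: f = 0.01235
h_f = f(L/D)V²/(2g) = 0.01235·(1920/0.395)·2.318²/(2·9.81) = 16.44 m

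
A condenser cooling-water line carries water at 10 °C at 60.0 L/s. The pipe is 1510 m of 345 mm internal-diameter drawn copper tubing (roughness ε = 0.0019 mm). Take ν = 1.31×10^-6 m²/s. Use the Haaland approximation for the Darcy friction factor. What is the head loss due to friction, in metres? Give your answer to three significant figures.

V = 4Q/(πD²) = 4·0.0600/(π·0.345²) = 0.6418 m/s
Re = VD/ν = 0.6418·0.345/1.31×10^-6 = 1.69×10^5 → turbulent
ε/D = 0.0019/345 = 5.51×10^-6
Haaland: f = 0.01605
h_f = f(L/D)V²/(2g) = 0.01605·(1510/0.345)·0.6418²/(2·9.81) = 1.475 m

h_f ≈ 1.47 m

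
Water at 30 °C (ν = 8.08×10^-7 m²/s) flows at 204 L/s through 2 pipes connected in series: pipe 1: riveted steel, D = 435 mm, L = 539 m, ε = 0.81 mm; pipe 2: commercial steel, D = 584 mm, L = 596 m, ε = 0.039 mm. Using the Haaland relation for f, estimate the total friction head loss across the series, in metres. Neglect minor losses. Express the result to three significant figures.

Pipe 1: V = 1.373 m/s, Re = 7.39×10^5, ε/D = 0.00186, f = 0.02326, h_1 = f(L/D)V²/2g = 2.768 m
Pipe 2: V = 0.7616 m/s, Re = 5.50×10^5, ε/D = 6.68×10^-5, f = 0.01370, h_2 = f(L/D)V²/2g = 0.4135 m
Series → Q common, losses add: H = Σh = 3.181 m

H ≈ 3.18 m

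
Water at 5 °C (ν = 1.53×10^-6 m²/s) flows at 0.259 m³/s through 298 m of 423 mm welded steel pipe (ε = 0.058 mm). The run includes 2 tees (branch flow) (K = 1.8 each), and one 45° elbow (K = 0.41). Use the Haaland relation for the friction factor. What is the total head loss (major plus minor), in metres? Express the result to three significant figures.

H_L ≈ 2.48 m

V = 4Q/(πD²) = 1.843 m/s; V²/2g = 0.1731 m
Re = 5.10×10^5, ε/D = 1.37×10^-4 → f = 0.01464 (Haaland)
Major: h_f = f(L/D)·V²/2g = 0.01464·704.5·0.1731 = 1.785 m
Minor: ΣK = 4.01; h_m = ΣK·V²/2g = 0.6942 m
Total H_L = 1.785 + 0.6942 = 2.480 m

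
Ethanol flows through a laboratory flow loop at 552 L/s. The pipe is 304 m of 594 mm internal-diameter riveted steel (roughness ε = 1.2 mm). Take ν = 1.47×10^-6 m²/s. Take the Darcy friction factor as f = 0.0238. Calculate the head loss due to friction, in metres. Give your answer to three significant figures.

h_f ≈ 2.46 m

V = 4Q/(πD²) = 4·0.552/(π·0.594²) = 1.992 m/s
h_f = f(L/D)V²/(2g) = 0.02380·(304/0.594)·1.992²/(2·9.81) = 2.463 m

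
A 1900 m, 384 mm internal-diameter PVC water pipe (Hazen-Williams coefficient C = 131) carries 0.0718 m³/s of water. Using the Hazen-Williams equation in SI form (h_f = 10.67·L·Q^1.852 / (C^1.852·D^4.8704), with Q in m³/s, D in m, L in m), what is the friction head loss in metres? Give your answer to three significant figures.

h_f = 10.67·1900·0.0718^1.852 / (131^1.852·0.384^4.8704) = 1.958 m

h_f ≈ 1.96 m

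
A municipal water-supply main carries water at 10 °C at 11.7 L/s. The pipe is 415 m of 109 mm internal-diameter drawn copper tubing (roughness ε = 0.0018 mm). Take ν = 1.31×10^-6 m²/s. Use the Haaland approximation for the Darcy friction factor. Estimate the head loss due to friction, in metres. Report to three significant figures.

V = 4Q/(πD²) = 4·0.0117/(π·0.109²) = 1.254 m/s
Re = VD/ν = 1.254·0.109/1.31×10^-6 = 1.04×10^5 → turbulent
ε/D = 0.0018/109 = 1.65×10^-5
Haaland: f = 0.01773
h_f = f(L/D)V²/(2g) = 0.01773·(415/0.109)·1.254²/(2·9.81) = 5.410 m

h_f ≈ 5.41 m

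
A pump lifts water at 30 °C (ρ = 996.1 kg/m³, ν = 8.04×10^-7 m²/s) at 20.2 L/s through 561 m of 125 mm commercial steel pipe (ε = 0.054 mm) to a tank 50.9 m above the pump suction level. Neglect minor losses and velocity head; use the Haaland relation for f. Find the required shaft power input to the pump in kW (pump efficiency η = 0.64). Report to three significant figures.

P_shaft ≈ 19.1 kW

V = 4Q/(πD²) = 1.646 m/s; Re = 2.56×10^5; ε/D = 4.32×10^-4; f = 0.01788
h_f = f(L/D)V²/2g = 11.08 m
Total head H = z + h_f = 50.9 + 11.08 = 61.98 m
P_hyd = ρgQH = 996.1·9.81·0.0202·61.98 = 12.23 kW
P_shaft = P_hyd/η = 12.23/0.64 = 19.12 kW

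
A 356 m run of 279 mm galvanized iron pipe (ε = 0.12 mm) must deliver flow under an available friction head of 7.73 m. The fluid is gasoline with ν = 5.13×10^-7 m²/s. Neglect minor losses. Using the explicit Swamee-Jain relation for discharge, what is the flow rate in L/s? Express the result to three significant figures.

Swamee-Jain (Type II): Q = -0.965·√(gD⁵h_f/L)·ln[ε/(3.7D) + √(3.17ν²L/(gD³h_f))]
√(gD⁵h_f/L) = √(9.81·0.279⁵·7.73/356) = 0.01898
ε/(3.7D) = 1.16×10^-4; √(3.17ν²L/(gD³h_f)) = 1.34×10^-5
Q = -0.965·0.01898·ln(1.297×10^-4) = 0.1639 m³/s
Check: V = 2.68 m/s, Re = 1.46×10^6, f = 0.01663, h_f = 7.77 m ≈ 7.73 m ✓

Q ≈ 164 L/s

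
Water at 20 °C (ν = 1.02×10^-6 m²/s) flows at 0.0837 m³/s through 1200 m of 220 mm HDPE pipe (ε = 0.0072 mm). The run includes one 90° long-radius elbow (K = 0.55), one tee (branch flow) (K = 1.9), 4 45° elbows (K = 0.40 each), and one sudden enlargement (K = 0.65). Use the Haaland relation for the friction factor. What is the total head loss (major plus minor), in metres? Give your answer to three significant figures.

H_L ≈ 19.4 m

V = 4Q/(πD²) = 2.202 m/s; V²/2g = 0.2471 m
Re = 4.75×10^5, ε/D = 3.27×10^-5 → f = 0.01357 (Haaland)
Major: h_f = f(L/D)·V²/2g = 0.01357·5455·0.2471 = 18.28 m
Minor: ΣK = 4.70; h_m = ΣK·V²/2g = 1.161 m
Total H_L = 18.28 + 1.161 = 19.45 m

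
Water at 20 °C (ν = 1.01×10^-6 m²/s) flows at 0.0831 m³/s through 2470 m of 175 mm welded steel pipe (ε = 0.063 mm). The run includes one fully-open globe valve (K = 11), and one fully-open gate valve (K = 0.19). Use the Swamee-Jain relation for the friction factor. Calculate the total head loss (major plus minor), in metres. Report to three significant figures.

V = 4Q/(πD²) = 3.455 m/s; V²/2g = 0.6084 m
Re = 5.99×10^5, ε/D = 3.60×10^-4 → f = 0.01666 (Swamee-Jain)
Major: h_f = f(L/D)·V²/2g = 0.01666·14114·0.6084 = 143.0 m
Minor: ΣK = 11.2; h_m = ΣK·V²/2g = 6.808 m
Total H_L = 143.0 + 6.808 = 149.8 m

H_L ≈ 150 m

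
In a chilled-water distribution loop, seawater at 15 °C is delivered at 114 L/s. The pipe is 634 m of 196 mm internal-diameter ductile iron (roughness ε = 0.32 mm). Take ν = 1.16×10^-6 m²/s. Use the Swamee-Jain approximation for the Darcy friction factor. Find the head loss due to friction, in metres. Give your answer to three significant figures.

h_f ≈ 53.3 m

V = 4Q/(πD²) = 4·0.114/(π·0.196²) = 3.778 m/s
Re = VD/ν = 3.778·0.196/1.16×10^-6 = 6.38×10^5 → turbulent
ε/D = 0.32/196 = 0.00163
Swamee-Jain: f = 0.02264
h_f = f(L/D)V²/(2g) = 0.02264·(634/0.196)·3.778²/(2·9.81) = 53.29 m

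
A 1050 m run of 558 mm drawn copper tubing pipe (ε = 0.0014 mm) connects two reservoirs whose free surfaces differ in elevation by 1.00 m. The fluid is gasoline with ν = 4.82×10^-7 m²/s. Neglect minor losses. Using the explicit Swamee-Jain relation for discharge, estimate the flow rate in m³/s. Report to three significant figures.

Swamee-Jain (Type II): Q = -0.965·√(gD⁵h_f/L)·ln[ε/(3.7D) + √(3.17ν²L/(gD³h_f))]
√(gD⁵h_f/L) = √(9.81·0.558⁵·1.00/1050) = 0.02248
ε/(3.7D) = 6.78×10^-7; √(3.17ν²L/(gD³h_f)) = 2.13×10^-5
Q = -0.965·0.02248·ln(2.198×10^-5) = 0.2327 m³/s
Check: V = 0.952 m/s, Re = 1.10×10^6, f = 0.01149, h_f = 0.997 m ≈ 1.00 m ✓

Q ≈ 0.233 m³/s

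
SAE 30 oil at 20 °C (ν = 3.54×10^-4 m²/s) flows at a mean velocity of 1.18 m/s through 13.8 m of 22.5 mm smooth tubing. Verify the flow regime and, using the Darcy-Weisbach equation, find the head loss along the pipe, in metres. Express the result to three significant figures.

h_f ≈ 37.1 m

Re = VD/ν = 1.18·0.02250/3.54×10^-4 = 75.0 → laminar (Re < 2300)
f = 64/Re = 0.8533
h_f = f(L/D)V²/(2g) = 0.8533·(13.8/0.02250)·1.18²/(2·9.81) = 37.14 m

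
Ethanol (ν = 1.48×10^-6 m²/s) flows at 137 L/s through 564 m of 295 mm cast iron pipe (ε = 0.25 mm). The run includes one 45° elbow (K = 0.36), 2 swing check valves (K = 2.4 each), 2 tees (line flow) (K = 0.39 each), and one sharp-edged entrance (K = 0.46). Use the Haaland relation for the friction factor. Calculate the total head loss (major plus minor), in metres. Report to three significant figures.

H_L ≈ 9.00 m

V = 4Q/(πD²) = 2.004 m/s; V²/2g = 0.2048 m
Re = 4.00×10^5, ε/D = 8.47×10^-4 → f = 0.01963 (Haaland)
Major: h_f = f(L/D)·V²/2g = 0.01963·1912·0.2048 = 7.686 m
Minor: ΣK = 6.40; h_m = ΣK·V²/2g = 1.311 m
Total H_L = 7.686 + 1.311 = 8.996 m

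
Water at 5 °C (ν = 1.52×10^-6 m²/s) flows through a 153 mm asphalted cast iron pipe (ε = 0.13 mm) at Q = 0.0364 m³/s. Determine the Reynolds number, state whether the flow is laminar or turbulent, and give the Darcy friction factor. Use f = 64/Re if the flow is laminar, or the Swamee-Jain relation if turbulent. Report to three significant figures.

Re ≈ 1.99×10^5; turbulent; f ≈ 0.0206

V = 4Q/(πD²) = 1.980 m/s
Re = VD/ν = 1.980·0.153/1.52×10^-6 = 1.99×10^5
Re > 4000 → turbulent; ε/D = 8.50×10^-4
Swamee-Jain: f = 0.02058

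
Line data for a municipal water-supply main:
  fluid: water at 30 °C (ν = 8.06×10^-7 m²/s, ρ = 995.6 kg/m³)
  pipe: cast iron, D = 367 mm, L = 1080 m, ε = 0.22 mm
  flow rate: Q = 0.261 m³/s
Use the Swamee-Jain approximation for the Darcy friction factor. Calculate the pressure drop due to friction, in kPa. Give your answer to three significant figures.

Δp ≈ 160 kPa

V = 4Q/(πD²) = 4·0.261/(π·0.367²) = 2.467 m/s
Re = VD/ν = 2.467·0.367/8.06×10^-7 = 1.12×10^6 → turbulent
ε/D = 0.22/367 = 5.99×10^-4
Swamee-Jain: f = 0.01789
h_f = f(L/D)V²/(2g) = 0.01789·(1080/0.367)·2.467²/(2·9.81) = 16.33 m
Δp = ρg·h_f = 995.6·9.81·16.33 = 159.5 kPa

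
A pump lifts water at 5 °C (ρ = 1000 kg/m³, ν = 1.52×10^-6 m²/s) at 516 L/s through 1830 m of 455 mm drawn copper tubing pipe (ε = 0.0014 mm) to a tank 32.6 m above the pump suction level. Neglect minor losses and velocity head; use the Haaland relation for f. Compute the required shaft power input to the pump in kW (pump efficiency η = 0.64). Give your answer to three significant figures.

P_shaft ≈ 449 kW

V = 4Q/(πD²) = 3.173 m/s; Re = 9.50×10^5; ε/D = 3.08×10^-6; f = 0.01174
h_f = f(L/D)V²/2g = 24.23 m
Total head H = z + h_f = 32.6 + 24.23 = 56.83 m
P_hyd = ρgQH = 1000·9.81·0.516·56.83 = 287.7 kW
P_shaft = P_hyd/η = 287.7/0.64 = 449.5 kW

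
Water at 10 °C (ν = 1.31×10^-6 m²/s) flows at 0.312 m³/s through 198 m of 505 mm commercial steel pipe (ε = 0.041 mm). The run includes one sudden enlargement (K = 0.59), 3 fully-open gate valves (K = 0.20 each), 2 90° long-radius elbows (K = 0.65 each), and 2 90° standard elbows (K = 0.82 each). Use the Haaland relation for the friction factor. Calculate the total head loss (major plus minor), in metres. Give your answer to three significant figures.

H_L ≈ 1.18 m

V = 4Q/(πD²) = 1.558 m/s; V²/2g = 0.1237 m
Re = 6.00×10^5, ε/D = 8.12×10^-5 → f = 0.01374 (Haaland)
Major: h_f = f(L/D)·V²/2g = 0.01374·392.1·0.1237 = 0.6663 m
Minor: ΣK = 4.13; h_m = ΣK·V²/2g = 0.5108 m
Total H_L = 0.6663 + 0.5108 = 1.177 m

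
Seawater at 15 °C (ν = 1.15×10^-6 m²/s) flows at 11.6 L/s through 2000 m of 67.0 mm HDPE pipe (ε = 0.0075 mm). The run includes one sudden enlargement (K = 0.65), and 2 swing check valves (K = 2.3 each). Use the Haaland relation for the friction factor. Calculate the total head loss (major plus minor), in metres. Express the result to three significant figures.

V = 4Q/(πD²) = 3.290 m/s; V²/2g = 0.5517 m
Re = 1.92×10^5, ε/D = 1.12×10^-4 → f = 0.01638 (Haaland)
Major: h_f = f(L/D)·V²/2g = 0.01638·29851·0.5517 = 269.8 m
Minor: ΣK = 5.25; h_m = ΣK·V²/2g = 2.897 m
Total H_L = 269.8 + 2.897 = 272.7 m

H_L ≈ 273 m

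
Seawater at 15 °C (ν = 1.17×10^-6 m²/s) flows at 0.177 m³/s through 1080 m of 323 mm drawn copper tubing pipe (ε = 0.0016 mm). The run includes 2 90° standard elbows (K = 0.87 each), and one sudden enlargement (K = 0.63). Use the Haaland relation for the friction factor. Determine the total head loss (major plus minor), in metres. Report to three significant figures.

V = 4Q/(πD²) = 2.160 m/s; V²/2g = 0.2378 m
Re = 5.96×10^5, ε/D = 4.95×10^-6 → f = 0.01272 (Haaland)
Major: h_f = f(L/D)·V²/2g = 0.01272·3344·0.2378 = 10.12 m
Minor: ΣK = 2.37; h_m = ΣK·V²/2g = 0.5636 m
Total H_L = 10.12 + 0.5636 = 10.68 m

H_L ≈ 10.7 m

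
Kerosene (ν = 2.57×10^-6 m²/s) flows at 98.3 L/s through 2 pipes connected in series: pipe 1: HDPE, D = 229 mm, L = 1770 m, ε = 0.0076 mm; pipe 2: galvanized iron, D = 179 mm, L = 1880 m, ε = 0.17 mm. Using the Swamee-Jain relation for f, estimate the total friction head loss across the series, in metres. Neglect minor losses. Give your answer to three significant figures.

Pipe 1: V = 2.387 m/s, Re = 2.13×10^5, ε/D = 3.32×10^-5, f = 0.01566, h_1 = f(L/D)V²/2g = 35.14 m
Pipe 2: V = 3.906 m/s, Re = 2.72×10^5, ε/D = 9.50×10^-4, f = 0.02063, h_2 = f(L/D)V²/2g = 168.5 m
Series → Q common, losses add: H = Σh = 203.7 m

H ≈ 204 m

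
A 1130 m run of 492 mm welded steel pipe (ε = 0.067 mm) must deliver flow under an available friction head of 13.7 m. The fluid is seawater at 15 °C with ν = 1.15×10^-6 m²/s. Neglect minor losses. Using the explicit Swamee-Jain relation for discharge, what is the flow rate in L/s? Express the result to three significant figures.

Swamee-Jain (Type II): Q = -0.965·√(gD⁵h_f/L)·ln[ε/(3.7D) + √(3.17ν²L/(gD³h_f))]
√(gD⁵h_f/L) = √(9.81·0.492⁵·13.7/1130) = 0.05856
ε/(3.7D) = 3.68×10^-5; √(3.17ν²L/(gD³h_f)) = 1.72×10^-5
Q = -0.965·0.05856·ln(5.401×10^-5) = 0.5552 m³/s
Check: V = 2.92 m/s, Re = 1.25×10^6, f = 0.01380, h_f = 13.8 m ≈ 13.7 m ✓

Q ≈ 555 L/s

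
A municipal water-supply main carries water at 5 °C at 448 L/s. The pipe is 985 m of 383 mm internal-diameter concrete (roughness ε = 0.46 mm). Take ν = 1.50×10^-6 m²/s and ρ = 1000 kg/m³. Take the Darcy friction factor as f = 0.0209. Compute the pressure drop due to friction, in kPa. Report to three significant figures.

Δp ≈ 406 kPa

V = 4Q/(πD²) = 4·0.448/(π·0.383²) = 3.889 m/s
h_f = f(L/D)V²/(2g) = 0.02090·(985/0.383)·3.889²/(2·9.81) = 41.43 m
Δp = ρg·h_f = 1000·9.81·41.43 = 406.4 kPa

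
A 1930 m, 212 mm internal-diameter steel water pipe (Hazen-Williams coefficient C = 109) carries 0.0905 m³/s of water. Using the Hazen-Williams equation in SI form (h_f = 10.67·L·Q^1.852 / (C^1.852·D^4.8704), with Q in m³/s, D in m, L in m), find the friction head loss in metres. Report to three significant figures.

h_f ≈ 77.5 m

h_f = 10.67·1930·0.0905^1.852 / (109^1.852·0.212^4.8704) = 77.47 m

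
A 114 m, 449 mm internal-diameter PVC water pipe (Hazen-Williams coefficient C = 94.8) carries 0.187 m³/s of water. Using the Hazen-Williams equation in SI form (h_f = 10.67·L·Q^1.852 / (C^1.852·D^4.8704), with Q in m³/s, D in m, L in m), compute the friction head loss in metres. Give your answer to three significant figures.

h_f = 10.67·114·0.187^1.852 / (94.8^1.852·0.449^4.8704) = 0.5877 m

h_f ≈ 0.588 m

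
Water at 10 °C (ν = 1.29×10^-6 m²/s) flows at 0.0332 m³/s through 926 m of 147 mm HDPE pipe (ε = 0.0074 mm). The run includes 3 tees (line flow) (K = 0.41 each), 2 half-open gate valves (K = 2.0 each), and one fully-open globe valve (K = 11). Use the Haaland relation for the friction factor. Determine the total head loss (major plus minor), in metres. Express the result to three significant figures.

V = 4Q/(πD²) = 1.956 m/s; V²/2g = 0.1950 m
Re = 2.23×10^5, ε/D = 5.03×10^-5 → f = 0.01554 (Haaland)
Major: h_f = f(L/D)·V²/2g = 0.01554·6299·0.1950 = 19.09 m
Minor: ΣK = 16.2; h_m = ΣK·V²/2g = 3.166 m
Total H_L = 19.09 + 3.166 = 22.26 m

H_L ≈ 22.3 m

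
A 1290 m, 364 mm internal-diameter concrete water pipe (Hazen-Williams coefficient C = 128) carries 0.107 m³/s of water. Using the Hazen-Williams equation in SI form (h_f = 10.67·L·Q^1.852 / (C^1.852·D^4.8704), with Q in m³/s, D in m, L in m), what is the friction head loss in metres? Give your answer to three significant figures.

h_f ≈ 3.77 m

h_f = 10.67·1290·0.107^1.852 / (128^1.852·0.364^4.8704) = 3.769 m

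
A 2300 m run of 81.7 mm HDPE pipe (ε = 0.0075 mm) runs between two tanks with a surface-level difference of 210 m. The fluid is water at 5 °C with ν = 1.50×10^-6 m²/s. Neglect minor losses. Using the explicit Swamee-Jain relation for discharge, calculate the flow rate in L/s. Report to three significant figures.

Swamee-Jain (Type II): Q = -0.965·√(gD⁵h_f/L)·ln[ε/(3.7D) + √(3.17ν²L/(gD³h_f))]
√(gD⁵h_f/L) = √(9.81·0.0817⁵·210/2300) = 0.001806
ε/(3.7D) = 2.48×10^-5; √(3.17ν²L/(gD³h_f)) = 1.21×10^-4
Q = -0.965·0.001806·ln(1.456×10^-4) = 0.01539 m³/s
Check: V = 2.94 m/s, Re = 1.60×10^5, f = 0.01693, h_f = 209 m ≈ 210 m ✓

Q ≈ 15.4 L/s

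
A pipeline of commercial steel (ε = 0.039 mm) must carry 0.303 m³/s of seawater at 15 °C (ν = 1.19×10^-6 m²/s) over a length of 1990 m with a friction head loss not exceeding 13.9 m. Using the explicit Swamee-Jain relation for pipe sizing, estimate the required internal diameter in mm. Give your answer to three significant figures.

D ≈ 435 mm

Swamee-Jain (Type III): D = 0.66·[ε^1.25·(LQ²/(gh_f))^4.75 + ν·Q^9.4·(L/(gh_f))^5.2]^0.04
LQ²/(gh_f) = 1.340; L/(gh_f) = 14.59
Term 1 = ε^1.25·(…)^4.75 = 1.24×10^-5; Term 2 = ν·Q^9.4·(…)^5.2 = 1.80×10^-5
D = 0.66·(1.24×10^-5 + 1.80×10^-5)^0.04 = 0.4353 m = 435 mm
Check: V = 2.04 m/s, Re = 7.45×10^5, f = 0.01373, h_f = 13.3 m ≈ 13.9 m ✓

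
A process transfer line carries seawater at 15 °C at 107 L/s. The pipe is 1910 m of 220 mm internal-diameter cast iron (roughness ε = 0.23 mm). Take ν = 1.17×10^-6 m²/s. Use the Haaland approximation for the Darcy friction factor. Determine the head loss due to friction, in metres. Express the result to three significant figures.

V = 4Q/(πD²) = 4·0.107/(π·0.220²) = 2.815 m/s
Re = VD/ν = 2.815·0.220/1.17×10^-6 = 5.29×10^5 → turbulent
ε/D = 0.23/220 = 0.00105
Haaland: f = 0.02037
h_f = f(L/D)V²/(2g) = 0.02037·(1910/0.220)·2.815²/(2·9.81) = 71.41 m

h_f ≈ 71.4 m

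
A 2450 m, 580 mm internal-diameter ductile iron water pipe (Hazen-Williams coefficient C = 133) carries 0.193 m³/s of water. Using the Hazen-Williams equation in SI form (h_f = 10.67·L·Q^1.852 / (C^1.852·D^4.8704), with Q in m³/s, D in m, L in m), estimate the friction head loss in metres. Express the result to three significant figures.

h_f = 10.67·2450·0.193^1.852 / (133^1.852·0.580^4.8704) = 2.056 m

h_f ≈ 2.06 m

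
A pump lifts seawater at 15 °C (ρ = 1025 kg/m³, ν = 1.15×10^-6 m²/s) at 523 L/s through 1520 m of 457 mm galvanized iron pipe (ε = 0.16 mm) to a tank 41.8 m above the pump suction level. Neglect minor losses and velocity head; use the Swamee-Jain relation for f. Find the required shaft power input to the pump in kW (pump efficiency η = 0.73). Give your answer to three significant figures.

P_shaft ≈ 500 kW

V = 4Q/(πD²) = 3.188 m/s; Re = 1.27×10^6; ε/D = 3.50×10^-4; f = 0.01605
h_f = f(L/D)V²/2g = 27.66 m
Total head H = z + h_f = 41.8 + 27.66 = 69.46 m
P_hyd = ρgQH = 1025·9.81·0.523·69.46 = 365.3 kW
P_shaft = P_hyd/η = 365.3/0.73 = 500.4 kW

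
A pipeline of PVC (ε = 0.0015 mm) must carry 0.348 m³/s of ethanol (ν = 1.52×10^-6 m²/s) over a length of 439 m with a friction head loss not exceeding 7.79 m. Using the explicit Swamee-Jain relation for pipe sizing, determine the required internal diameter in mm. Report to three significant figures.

Swamee-Jain (Type III): D = 0.66·[ε^1.25·(LQ²/(gh_f))^4.75 + ν·Q^9.4·(L/(gh_f))^5.2]^0.04
LQ²/(gh_f) = 0.6957; L/(gh_f) = 5.745
Term 1 = ε^1.25·(…)^4.75 = 9.37×10^-9; Term 2 = ν·Q^9.4·(…)^5.2 = 6.62×10^-7
D = 0.66·(9.37×10^-9 + 6.62×10^-7)^0.04 = 0.3738 m = 374 mm
Check: V = 3.17 m/s, Re = 7.80×10^5, f = 0.01219, h_f = 7.34 m ≈ 7.79 m ✓

D ≈ 374 mm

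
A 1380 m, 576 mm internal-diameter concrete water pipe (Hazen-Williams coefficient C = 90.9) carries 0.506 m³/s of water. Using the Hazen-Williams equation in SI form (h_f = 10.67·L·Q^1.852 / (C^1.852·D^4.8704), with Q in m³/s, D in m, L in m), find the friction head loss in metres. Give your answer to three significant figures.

h_f ≈ 14.4 m

h_f = 10.67·1380·0.506^1.852 / (90.9^1.852·0.576^4.8704) = 14.44 m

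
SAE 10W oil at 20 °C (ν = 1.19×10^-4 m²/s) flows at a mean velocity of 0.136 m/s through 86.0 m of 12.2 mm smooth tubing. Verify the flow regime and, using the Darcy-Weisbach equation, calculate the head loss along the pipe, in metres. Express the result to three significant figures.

h_f ≈ 30.5 m

Re = VD/ν = 0.136·0.01220/1.19×10^-4 = 13.9 → laminar (Re < 2300)
f = 64/Re = 4.590
h_f = f(L/D)V²/(2g) = 4.590·(86.0/0.01220)·0.136²/(2·9.81) = 30.50 m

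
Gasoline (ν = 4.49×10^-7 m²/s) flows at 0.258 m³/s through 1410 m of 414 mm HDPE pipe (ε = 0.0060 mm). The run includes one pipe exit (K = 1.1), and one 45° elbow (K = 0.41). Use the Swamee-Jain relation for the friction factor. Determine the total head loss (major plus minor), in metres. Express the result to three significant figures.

V = 4Q/(πD²) = 1.917 m/s; V²/2g = 0.1872 m
Re = 1.77×10^6, ε/D = 1.45×10^-5 → f = 0.01106 (Swamee-Jain)
Major: h_f = f(L/D)·V²/2g = 0.01106·3406·0.1872 = 7.052 m
Minor: ΣK = 1.51; h_m = ΣK·V²/2g = 0.2827 m
Total H_L = 7.052 + 0.2827 = 7.335 m

H_L ≈ 7.34 m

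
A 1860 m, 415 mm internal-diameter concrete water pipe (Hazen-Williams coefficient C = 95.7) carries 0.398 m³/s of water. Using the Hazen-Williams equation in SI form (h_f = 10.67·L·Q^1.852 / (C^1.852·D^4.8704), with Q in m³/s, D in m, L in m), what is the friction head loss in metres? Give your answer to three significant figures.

h_f ≈ 56.0 m

h_f = 10.67·1860·0.398^1.852 / (95.7^1.852·0.415^4.8704) = 56.01 m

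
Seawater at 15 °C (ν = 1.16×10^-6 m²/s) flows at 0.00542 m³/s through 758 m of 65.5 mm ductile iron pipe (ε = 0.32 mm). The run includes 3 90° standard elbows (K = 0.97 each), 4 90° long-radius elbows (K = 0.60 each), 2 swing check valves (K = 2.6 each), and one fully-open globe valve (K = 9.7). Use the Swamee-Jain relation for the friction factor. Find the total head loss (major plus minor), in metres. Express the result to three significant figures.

V = 4Q/(πD²) = 1.609 m/s; V²/2g = 0.1319 m
Re = 9.08×10^4, ε/D = 0.00489 → f = 0.03147 (Swamee-Jain)
Major: h_f = f(L/D)·V²/2g = 0.03147·11573·0.1319 = 48.02 m
Minor: ΣK = 20.2; h_m = ΣK·V²/2g = 2.665 m
Total H_L = 48.02 + 2.665 = 50.69 m

H_L ≈ 50.7 m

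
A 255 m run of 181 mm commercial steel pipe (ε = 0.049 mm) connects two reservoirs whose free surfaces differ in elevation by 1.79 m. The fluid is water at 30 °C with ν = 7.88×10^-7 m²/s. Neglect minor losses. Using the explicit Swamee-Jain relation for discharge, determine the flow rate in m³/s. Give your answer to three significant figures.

Q ≈ 0.0313 m³/s

Swamee-Jain (Type II): Q = -0.965·√(gD⁵h_f/L)·ln[ε/(3.7D) + √(3.17ν²L/(gD³h_f))]
√(gD⁵h_f/L) = √(9.81·0.181⁵·1.79/255) = 0.003658
ε/(3.7D) = 7.32×10^-5; √(3.17ν²L/(gD³h_f)) = 6.94×10^-5
Q = -0.965·0.003658·ln(1.426×10^-4) = 0.03126 m³/s
Check: V = 1.21 m/s, Re = 2.79×10^5, f = 0.01697, h_f = 1.80 m ≈ 1.79 m ✓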